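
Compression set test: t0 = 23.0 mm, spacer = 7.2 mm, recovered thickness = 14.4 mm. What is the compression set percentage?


CS = (t0 - recovered) / (t0 - ts) * 100
= (23.0 - 14.4) / (23.0 - 7.2) * 100
= 8.6 / 15.8 * 100
= 54.4%

54.4%


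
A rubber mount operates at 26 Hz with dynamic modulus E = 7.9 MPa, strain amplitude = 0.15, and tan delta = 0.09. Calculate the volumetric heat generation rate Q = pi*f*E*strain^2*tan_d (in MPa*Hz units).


Q = pi * f * E * strain^2 * tan_d
= pi * 26 * 7.9 * 0.15^2 * 0.09
= pi * 26 * 7.9 * 0.0225 * 0.09
= 1.3067

Q = 1.3067


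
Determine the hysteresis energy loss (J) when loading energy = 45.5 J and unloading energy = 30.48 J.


Hysteresis loss = loading - unloading
= 45.5 - 30.48
= 15.02 J

15.02 J


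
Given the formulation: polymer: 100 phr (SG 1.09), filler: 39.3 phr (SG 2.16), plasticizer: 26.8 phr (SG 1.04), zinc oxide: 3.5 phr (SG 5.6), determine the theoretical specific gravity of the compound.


Sum of weights = 169.6
Volume contributions:
  polymer: 100/1.09 = 91.7431
  filler: 39.3/2.16 = 18.1944
  plasticizer: 26.8/1.04 = 25.7692
  zinc oxide: 3.5/5.6 = 0.6250
Sum of volumes = 136.3318
SG = 169.6 / 136.3318 = 1.244

SG = 1.244


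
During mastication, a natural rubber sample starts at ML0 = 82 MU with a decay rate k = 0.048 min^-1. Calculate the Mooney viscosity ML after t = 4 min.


ML = ML0 * exp(-k * t)
ML = 82 * exp(-0.048 * 4)
ML = 82 * 0.8253
ML = 67.68 MU

67.68 MU


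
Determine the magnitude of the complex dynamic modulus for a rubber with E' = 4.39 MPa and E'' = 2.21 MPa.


|E*| = sqrt(E'^2 + E''^2)
= sqrt(4.39^2 + 2.21^2)
= sqrt(19.2721 + 4.8841)
= 4.915 MPa

4.915 MPa


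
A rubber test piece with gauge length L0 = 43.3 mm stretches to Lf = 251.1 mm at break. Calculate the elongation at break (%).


Elongation = (Lf - L0) / L0 * 100
= (251.1 - 43.3) / 43.3 * 100
= 207.8 / 43.3 * 100
= 479.9%

479.9%


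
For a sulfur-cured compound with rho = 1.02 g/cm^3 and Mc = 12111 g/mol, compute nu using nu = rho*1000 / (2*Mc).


nu = rho * 1000 / (2 * Mc)
nu = 1.02 * 1000 / (2 * 12111)
nu = 1020.0 / 24222
nu = 0.0421 mol/L

0.0421 mol/L


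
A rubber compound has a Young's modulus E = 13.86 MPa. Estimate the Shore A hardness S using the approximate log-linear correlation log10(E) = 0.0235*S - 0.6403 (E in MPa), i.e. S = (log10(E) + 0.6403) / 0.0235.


log10(E) = 0.0235*S - 0.6403  =>  S = (log10(E) + 0.6403) / 0.0235
log10(13.86) = 1.141763
S = (1.141763 + 0.6403) / 0.0235 = 1.782063 / 0.0235
S = 75.8

Shore A = 75.8


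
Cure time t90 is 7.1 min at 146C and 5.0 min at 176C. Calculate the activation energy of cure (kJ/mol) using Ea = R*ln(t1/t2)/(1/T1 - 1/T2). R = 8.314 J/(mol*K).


T1 = 419.15 K, T2 = 449.15 K
1/T1 - 1/T2 = 1.5935e-04
ln(t1/t2) = ln(7.1/5.0) = 0.3507
Ea = 8.314 * 0.3507 / 1.5935e-04 = 18294.9823 J/mol
Ea = 18.29 kJ/mol

18.29 kJ/mol


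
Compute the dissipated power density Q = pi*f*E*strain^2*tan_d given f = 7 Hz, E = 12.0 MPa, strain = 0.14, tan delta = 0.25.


Q = pi * f * E * strain^2 * tan_d
= pi * 7 * 12.0 * 0.14^2 * 0.25
= pi * 7 * 12.0 * 0.0196 * 0.25
= 1.2931

Q = 1.2931


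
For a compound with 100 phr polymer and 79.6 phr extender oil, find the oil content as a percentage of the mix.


Oil % = oil / (100 + oil) * 100
= 79.6 / (100 + 79.6) * 100
= 79.6 / 179.6 * 100
= 44.32%

44.32%


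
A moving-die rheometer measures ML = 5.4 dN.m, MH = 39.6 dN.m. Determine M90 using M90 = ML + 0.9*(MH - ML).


M90 = ML + 0.9 * (MH - ML)
M90 = 5.4 + 0.9 * (39.6 - 5.4)
M90 = 5.4 + 0.9 * 34.2
M90 = 36.18 dN.m

36.18 dN.m


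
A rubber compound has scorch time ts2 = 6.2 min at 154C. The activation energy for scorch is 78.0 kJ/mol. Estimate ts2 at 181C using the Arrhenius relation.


Convert temperatures: T1 = 154 + 273.15 = 427.15 K, T2 = 181 + 273.15 = 454.15 K
ts2_new = 6.2 * exp(78000 / 8.314 * (1/454.15 - 1/427.15))
1/T2 - 1/T1 = -1.3918e-04
ts2_new = 1.68 min

1.68 min


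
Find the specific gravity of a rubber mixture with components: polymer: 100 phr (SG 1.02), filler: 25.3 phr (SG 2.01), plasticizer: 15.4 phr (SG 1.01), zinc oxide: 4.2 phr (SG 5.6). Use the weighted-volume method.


Sum of weights = 144.9
Volume contributions:
  polymer: 100/1.02 = 98.0392
  filler: 25.3/2.01 = 12.5871
  plasticizer: 15.4/1.01 = 15.2475
  zinc oxide: 4.2/5.6 = 0.7500
Sum of volumes = 126.6238
SG = 144.9 / 126.6238 = 1.144

SG = 1.144


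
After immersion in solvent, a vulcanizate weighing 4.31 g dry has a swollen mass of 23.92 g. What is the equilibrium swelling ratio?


Q = W_swollen / W_dry
Q = 23.92 / 4.31
Q = 5.55

Q = 5.55


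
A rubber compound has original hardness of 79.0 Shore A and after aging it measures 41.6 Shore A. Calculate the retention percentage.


Retention = aged / original * 100
= 41.6 / 79.0 * 100
= 52.7%

52.7%


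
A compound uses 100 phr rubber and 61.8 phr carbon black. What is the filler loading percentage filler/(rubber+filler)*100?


Filler % = filler / (rubber + filler) * 100
= 61.8 / (100 + 61.8) * 100
= 61.8 / 161.8 * 100
= 38.2%

38.2%


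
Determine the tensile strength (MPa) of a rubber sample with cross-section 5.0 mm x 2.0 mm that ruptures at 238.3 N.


Area = width * thickness = 5.0 * 2.0 = 10.0 mm^2
TS = force / area = 238.3 / 10.0 = 23.83 MPa

23.83 MPa


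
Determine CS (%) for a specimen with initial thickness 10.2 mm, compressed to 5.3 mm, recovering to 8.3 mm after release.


CS = (t0 - recovered) / (t0 - ts) * 100
= (10.2 - 8.3) / (10.2 - 5.3) * 100
= 1.9 / 4.9 * 100
= 38.8%

38.8%


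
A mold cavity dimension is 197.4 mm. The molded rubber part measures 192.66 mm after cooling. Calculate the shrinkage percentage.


Shrinkage = (mold - part) / mold * 100
= (197.4 - 192.66) / 197.4 * 100
= 4.74 / 197.4 * 100
= 2.4%

2.4%


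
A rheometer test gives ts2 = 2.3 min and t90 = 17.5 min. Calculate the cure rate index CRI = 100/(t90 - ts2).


CRI = 100 / (t90 - ts2)
= 100 / (17.5 - 2.3)
= 100 / 15.2
= 6.58 min^-1

6.58 min^-1


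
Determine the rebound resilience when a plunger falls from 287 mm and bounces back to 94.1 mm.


Resilience = h_rebound / h_drop * 100
= 94.1 / 287 * 100
= 32.8%

32.8%


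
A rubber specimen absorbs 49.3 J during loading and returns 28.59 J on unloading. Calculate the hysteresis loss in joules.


Hysteresis loss = loading - unloading
= 49.3 - 28.59
= 20.71 J

20.71 J


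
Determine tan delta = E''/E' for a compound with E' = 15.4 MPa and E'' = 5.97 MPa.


tan delta = E'' / E'
= 5.97 / 15.4
= 0.3877

tan delta = 0.3877


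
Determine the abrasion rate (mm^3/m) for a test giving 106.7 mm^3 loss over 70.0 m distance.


Rate = volume_loss / distance
= 106.7 / 70.0
= 1.524 mm^3/m

1.524 mm^3/m


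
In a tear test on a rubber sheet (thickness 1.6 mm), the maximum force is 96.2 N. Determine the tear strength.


Tear strength = force / thickness
= 96.2 / 1.6
= 60.12 N/mm

60.12 N/mm


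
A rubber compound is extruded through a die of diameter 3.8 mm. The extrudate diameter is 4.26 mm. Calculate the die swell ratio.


Die swell ratio = D_extrudate / D_die
= 4.26 / 3.8
= 1.121

Die swell = 1.121


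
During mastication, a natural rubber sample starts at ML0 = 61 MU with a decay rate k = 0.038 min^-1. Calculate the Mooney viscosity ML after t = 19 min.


ML = ML0 * exp(-k * t)
ML = 61 * exp(-0.038 * 19)
ML = 61 * 0.4858
ML = 29.63 MU

29.63 MU


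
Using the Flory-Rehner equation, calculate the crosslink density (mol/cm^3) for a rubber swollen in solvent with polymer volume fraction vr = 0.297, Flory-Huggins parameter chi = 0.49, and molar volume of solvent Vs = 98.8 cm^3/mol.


ln(1 - vr) = ln(1 - 0.297) = -0.3524
Numerator = -((-0.3524) + 0.297 + 0.49 * 0.297^2) = 0.0122
Denominator = 98.8 * (0.297^(1/3) - 0.297/2) = 51.2470
nu = 0.0122 / 51.2470 = 2.3759e-04 mol/cm^3

2.3759e-04 mol/cm^3


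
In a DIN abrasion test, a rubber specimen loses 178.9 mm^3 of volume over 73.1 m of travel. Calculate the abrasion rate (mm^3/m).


Rate = volume_loss / distance
= 178.9 / 73.1
= 2.447 mm^3/m

2.447 mm^3/m


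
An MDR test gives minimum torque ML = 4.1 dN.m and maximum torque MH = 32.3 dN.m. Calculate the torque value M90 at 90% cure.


M90 = ML + 0.9 * (MH - ML)
M90 = 4.1 + 0.9 * (32.3 - 4.1)
M90 = 4.1 + 0.9 * 28.2
M90 = 29.48 dN.m

29.48 dN.m


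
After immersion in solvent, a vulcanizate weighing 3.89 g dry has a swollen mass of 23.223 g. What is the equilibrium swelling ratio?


Q = W_swollen / W_dry
Q = 23.223 / 3.89
Q = 5.97

Q = 5.97


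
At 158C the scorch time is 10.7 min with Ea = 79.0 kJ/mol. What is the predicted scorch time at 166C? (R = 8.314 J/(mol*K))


Convert temperatures: T1 = 158 + 273.15 = 431.15 K, T2 = 166 + 273.15 = 439.15 K
ts2_new = 10.7 * exp(79000 / 8.314 * (1/439.15 - 1/431.15))
1/T2 - 1/T1 = -4.2252e-05
ts2_new = 7.16 min

7.16 min


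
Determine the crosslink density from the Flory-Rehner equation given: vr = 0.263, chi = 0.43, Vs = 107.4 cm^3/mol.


ln(1 - vr) = ln(1 - 0.263) = -0.3052
Numerator = -((-0.3052) + 0.263 + 0.43 * 0.263^2) = 0.0124
Denominator = 107.4 * (0.263^(1/3) - 0.263/2) = 54.6876
nu = 0.0124 / 54.6876 = 2.2719e-04 mol/cm^3

2.2719e-04 mol/cm^3


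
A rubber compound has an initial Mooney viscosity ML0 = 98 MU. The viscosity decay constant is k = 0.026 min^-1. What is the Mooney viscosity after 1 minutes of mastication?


ML = ML0 * exp(-k * t)
ML = 98 * exp(-0.026 * 1)
ML = 98 * 0.9743
ML = 95.48 MU

95.48 MU


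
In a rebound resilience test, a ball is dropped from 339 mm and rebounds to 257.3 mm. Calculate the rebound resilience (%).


Resilience = h_rebound / h_drop * 100
= 257.3 / 339 * 100
= 75.9%

75.9%


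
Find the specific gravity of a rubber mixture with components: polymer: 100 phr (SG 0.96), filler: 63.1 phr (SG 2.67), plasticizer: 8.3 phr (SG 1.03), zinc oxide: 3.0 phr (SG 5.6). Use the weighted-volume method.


Sum of weights = 174.4
Volume contributions:
  polymer: 100/0.96 = 104.1667
  filler: 63.1/2.67 = 23.6330
  plasticizer: 8.3/1.03 = 8.0583
  zinc oxide: 3.0/5.6 = 0.5357
Sum of volumes = 136.3936
SG = 174.4 / 136.3936 = 1.279

SG = 1.279


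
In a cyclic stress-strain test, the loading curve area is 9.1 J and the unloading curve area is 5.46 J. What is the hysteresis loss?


Hysteresis loss = loading - unloading
= 9.1 - 5.46
= 3.64 J

3.64 J


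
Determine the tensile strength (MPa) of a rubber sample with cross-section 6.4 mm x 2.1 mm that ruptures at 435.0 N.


Area = width * thickness = 6.4 * 2.1 = 13.44 mm^2
TS = force / area = 435.0 / 13.44 = 32.37 MPa

32.37 MPa


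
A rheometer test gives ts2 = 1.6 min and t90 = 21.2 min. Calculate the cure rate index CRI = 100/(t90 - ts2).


CRI = 100 / (t90 - ts2)
= 100 / (21.2 - 1.6)
= 100 / 19.6
= 5.1 min^-1

5.1 min^-1


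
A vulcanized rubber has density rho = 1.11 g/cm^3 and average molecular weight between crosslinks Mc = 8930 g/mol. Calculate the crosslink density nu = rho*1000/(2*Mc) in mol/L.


nu = rho * 1000 / (2 * Mc)
nu = 1.11 * 1000 / (2 * 8930)
nu = 1110.0 / 17860
nu = 0.0622 mol/L

0.0622 mol/L


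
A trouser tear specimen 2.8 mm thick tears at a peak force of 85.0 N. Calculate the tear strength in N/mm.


Tear strength = force / thickness
= 85.0 / 2.8
= 30.36 N/mm

30.36 N/mm


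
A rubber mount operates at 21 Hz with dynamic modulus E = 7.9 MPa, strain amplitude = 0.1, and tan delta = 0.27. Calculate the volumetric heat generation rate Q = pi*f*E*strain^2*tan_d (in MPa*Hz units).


Q = pi * f * E * strain^2 * tan_d
= pi * 21 * 7.9 * 0.1^2 * 0.27
= pi * 21 * 7.9 * 0.0100 * 0.27
= 1.4072

Q = 1.4072


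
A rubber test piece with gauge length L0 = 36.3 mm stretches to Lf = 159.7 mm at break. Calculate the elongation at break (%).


Elongation = (Lf - L0) / L0 * 100
= (159.7 - 36.3) / 36.3 * 100
= 123.4 / 36.3 * 100
= 339.9%

339.9%


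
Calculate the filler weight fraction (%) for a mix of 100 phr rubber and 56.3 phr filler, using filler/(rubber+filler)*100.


Filler % = filler / (rubber + filler) * 100
= 56.3 / (100 + 56.3) * 100
= 56.3 / 156.3 * 100
= 36.02%

36.02%


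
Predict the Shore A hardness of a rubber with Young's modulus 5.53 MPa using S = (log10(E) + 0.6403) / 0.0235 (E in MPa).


log10(E) = 0.0235*S - 0.6403  =>  S = (log10(E) + 0.6403) / 0.0235
log10(5.53) = 0.742725
S = (0.742725 + 0.6403) / 0.0235 = 1.383025 / 0.0235
S = 58.9

Shore A = 58.9


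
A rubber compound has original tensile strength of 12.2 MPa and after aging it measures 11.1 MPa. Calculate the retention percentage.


Retention = aged / original * 100
= 11.1 / 12.2 * 100
= 91.0%

91.0%


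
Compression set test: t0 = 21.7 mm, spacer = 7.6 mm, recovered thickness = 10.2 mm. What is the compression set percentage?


CS = (t0 - recovered) / (t0 - ts) * 100
= (21.7 - 10.2) / (21.7 - 7.6) * 100
= 11.5 / 14.1 * 100
= 81.6%

81.6%


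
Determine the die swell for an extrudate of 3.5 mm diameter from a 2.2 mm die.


Die swell ratio = D_extrudate / D_die
= 3.5 / 2.2
= 1.591

Die swell = 1.591


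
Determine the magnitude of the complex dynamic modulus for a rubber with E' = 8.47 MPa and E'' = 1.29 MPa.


|E*| = sqrt(E'^2 + E''^2)
= sqrt(8.47^2 + 1.29^2)
= sqrt(71.7409 + 1.6641)
= 8.568 MPa

8.568 MPa


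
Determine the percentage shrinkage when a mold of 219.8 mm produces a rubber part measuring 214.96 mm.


Shrinkage = (mold - part) / mold * 100
= (219.8 - 214.96) / 219.8 * 100
= 4.84 / 219.8 * 100
= 2.2%

2.2%


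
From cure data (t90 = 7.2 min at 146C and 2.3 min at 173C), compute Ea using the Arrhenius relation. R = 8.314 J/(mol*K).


T1 = 419.15 K, T2 = 446.15 K
1/T1 - 1/T2 = 1.4438e-04
ln(t1/t2) = ln(7.2/2.3) = 1.1412
Ea = 8.314 * 1.1412 / 1.4438e-04 = 65712.4552 J/mol
Ea = 65.71 kJ/mol

65.71 kJ/mol


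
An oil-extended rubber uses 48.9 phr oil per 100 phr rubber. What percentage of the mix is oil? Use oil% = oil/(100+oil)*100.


Oil % = oil / (100 + oil) * 100
= 48.9 / (100 + 48.9) * 100
= 48.9 / 148.9 * 100
= 32.84%

32.84%


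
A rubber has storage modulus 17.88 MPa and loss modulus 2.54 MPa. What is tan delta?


tan delta = E'' / E'
= 2.54 / 17.88
= 0.1421

tan delta = 0.1421


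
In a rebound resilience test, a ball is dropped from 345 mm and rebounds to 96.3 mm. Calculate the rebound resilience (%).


Resilience = h_rebound / h_drop * 100
= 96.3 / 345 * 100
= 27.9%

27.9%


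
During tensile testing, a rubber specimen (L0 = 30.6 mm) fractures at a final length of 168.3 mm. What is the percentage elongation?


Elongation = (Lf - L0) / L0 * 100
= (168.3 - 30.6) / 30.6 * 100
= 137.7 / 30.6 * 100
= 450.0%

450.0%


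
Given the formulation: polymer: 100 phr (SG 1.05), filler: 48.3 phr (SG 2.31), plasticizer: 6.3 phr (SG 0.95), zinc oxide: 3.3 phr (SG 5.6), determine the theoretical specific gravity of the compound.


Sum of weights = 157.9
Volume contributions:
  polymer: 100/1.05 = 95.2381
  filler: 48.3/2.31 = 20.9091
  plasticizer: 6.3/0.95 = 6.6316
  zinc oxide: 3.3/5.6 = 0.5893
Sum of volumes = 123.3681
SG = 157.9 / 123.3681 = 1.28

SG = 1.28


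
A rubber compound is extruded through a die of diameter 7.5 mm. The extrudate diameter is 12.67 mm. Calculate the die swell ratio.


Die swell ratio = D_extrudate / D_die
= 12.67 / 7.5
= 1.689

Die swell = 1.689


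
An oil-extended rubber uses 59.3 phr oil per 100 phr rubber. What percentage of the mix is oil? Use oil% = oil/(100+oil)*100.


Oil % = oil / (100 + oil) * 100
= 59.3 / (100 + 59.3) * 100
= 59.3 / 159.3 * 100
= 37.23%

37.23%


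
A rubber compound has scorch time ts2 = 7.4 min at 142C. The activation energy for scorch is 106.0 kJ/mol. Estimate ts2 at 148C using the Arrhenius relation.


Convert temperatures: T1 = 142 + 273.15 = 415.15 K, T2 = 148 + 273.15 = 421.15 K
ts2_new = 7.4 * exp(106000 / 8.314 * (1/421.15 - 1/415.15))
1/T2 - 1/T1 = -3.4317e-05
ts2_new = 4.78 min

4.78 min


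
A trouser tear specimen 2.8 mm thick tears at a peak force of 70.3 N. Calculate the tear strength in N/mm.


Tear strength = force / thickness
= 70.3 / 2.8
= 25.11 N/mm

25.11 N/mm


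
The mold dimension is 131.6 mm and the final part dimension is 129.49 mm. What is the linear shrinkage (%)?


Shrinkage = (mold - part) / mold * 100
= (131.6 - 129.49) / 131.6 * 100
= 2.11 / 131.6 * 100
= 1.6%

1.6%


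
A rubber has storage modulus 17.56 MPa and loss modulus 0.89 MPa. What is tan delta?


tan delta = E'' / E'
= 0.89 / 17.56
= 0.0507

tan delta = 0.0507


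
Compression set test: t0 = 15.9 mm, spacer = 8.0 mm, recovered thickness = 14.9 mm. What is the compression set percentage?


CS = (t0 - recovered) / (t0 - ts) * 100
= (15.9 - 14.9) / (15.9 - 8.0) * 100
= 1.0 / 7.9 * 100
= 12.7%

12.7%


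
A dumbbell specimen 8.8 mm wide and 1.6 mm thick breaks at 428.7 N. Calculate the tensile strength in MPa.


Area = width * thickness = 8.8 * 1.6 = 14.08 mm^2
TS = force / area = 428.7 / 14.08 = 30.45 MPa

30.45 MPa


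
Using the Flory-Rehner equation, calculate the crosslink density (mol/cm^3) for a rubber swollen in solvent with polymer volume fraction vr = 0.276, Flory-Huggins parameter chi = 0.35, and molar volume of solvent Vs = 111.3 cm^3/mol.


ln(1 - vr) = ln(1 - 0.276) = -0.3230
Numerator = -((-0.3230) + 0.276 + 0.35 * 0.276^2) = 0.0203
Denominator = 111.3 * (0.276^(1/3) - 0.276/2) = 57.1061
nu = 0.0203 / 57.1061 = 3.5552e-04 mol/cm^3

3.5552e-04 mol/cm^3


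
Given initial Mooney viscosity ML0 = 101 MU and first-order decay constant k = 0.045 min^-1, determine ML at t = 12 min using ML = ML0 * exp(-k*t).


ML = ML0 * exp(-k * t)
ML = 101 * exp(-0.045 * 12)
ML = 101 * 0.5827
ML = 58.86 MU

58.86 MU


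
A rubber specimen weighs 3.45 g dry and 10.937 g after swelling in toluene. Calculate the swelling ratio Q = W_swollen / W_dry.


Q = W_swollen / W_dry
Q = 10.937 / 3.45
Q = 3.17

Q = 3.17


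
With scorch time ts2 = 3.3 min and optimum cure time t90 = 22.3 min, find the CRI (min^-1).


CRI = 100 / (t90 - ts2)
= 100 / (22.3 - 3.3)
= 100 / 19.0
= 5.26 min^-1

5.26 min^-1


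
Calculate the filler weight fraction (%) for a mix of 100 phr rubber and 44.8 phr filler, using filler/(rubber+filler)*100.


Filler % = filler / (rubber + filler) * 100
= 44.8 / (100 + 44.8) * 100
= 44.8 / 144.8 * 100
= 30.94%

30.94%


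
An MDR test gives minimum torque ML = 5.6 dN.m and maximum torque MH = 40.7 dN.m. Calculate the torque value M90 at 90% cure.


M90 = ML + 0.9 * (MH - ML)
M90 = 5.6 + 0.9 * (40.7 - 5.6)
M90 = 5.6 + 0.9 * 35.1
M90 = 37.19 dN.m

37.19 dN.m


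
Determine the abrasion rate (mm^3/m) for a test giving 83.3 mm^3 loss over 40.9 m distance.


Rate = volume_loss / distance
= 83.3 / 40.9
= 2.037 mm^3/m

2.037 mm^3/m


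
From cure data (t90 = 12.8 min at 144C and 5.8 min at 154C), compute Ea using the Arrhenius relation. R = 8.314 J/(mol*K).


T1 = 417.15 K, T2 = 427.15 K
1/T1 - 1/T2 = 5.6121e-05
ln(t1/t2) = ln(12.8/5.8) = 0.7916
Ea = 8.314 * 0.7916 / 5.6121e-05 = 117268.5273 J/mol
Ea = 117.27 kJ/mol

117.27 kJ/mol


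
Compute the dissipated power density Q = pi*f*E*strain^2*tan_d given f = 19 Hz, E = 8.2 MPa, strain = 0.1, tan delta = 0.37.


Q = pi * f * E * strain^2 * tan_d
= pi * 19 * 8.2 * 0.1^2 * 0.37
= pi * 19 * 8.2 * 0.0100 * 0.37
= 1.8110

Q = 1.8110


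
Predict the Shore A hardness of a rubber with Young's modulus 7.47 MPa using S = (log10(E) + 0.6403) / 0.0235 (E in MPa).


log10(E) = 0.0235*S - 0.6403  =>  S = (log10(E) + 0.6403) / 0.0235
log10(7.47) = 0.873321
S = (0.873321 + 0.6403) / 0.0235 = 1.513621 / 0.0235
S = 64.4

Shore A = 64.4


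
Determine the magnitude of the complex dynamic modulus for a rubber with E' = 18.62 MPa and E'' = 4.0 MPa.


|E*| = sqrt(E'^2 + E''^2)
= sqrt(18.62^2 + 4.0^2)
= sqrt(346.7044 + 16.0000)
= 19.045 MPa

19.045 MPa


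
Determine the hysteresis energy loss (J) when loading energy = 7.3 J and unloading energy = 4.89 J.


Hysteresis loss = loading - unloading
= 7.3 - 4.89
= 2.41 J

2.41 J


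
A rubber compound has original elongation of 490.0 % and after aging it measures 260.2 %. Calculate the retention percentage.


Retention = aged / original * 100
= 260.2 / 490.0 * 100
= 53.1%

53.1%


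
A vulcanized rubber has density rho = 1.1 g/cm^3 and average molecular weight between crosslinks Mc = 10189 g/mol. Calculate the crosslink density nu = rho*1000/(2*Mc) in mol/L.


nu = rho * 1000 / (2 * Mc)
nu = 1.1 * 1000 / (2 * 10189)
nu = 1100.0 / 20378
nu = 0.0540 mol/L

0.0540 mol/L


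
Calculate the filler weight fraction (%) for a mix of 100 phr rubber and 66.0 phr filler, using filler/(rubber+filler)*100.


Filler % = filler / (rubber + filler) * 100
= 66.0 / (100 + 66.0) * 100
= 66.0 / 166.0 * 100
= 39.76%

39.76%


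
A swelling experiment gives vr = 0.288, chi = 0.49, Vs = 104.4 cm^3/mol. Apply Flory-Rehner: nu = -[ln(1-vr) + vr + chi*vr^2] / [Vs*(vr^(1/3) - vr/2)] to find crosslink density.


ln(1 - vr) = ln(1 - 0.288) = -0.3397
Numerator = -((-0.3397) + 0.288 + 0.49 * 0.288^2) = 0.0110
Denominator = 104.4 * (0.288^(1/3) - 0.288/2) = 53.9106
nu = 0.0110 / 53.9106 = 2.0469e-04 mol/cm^3

2.0469e-04 mol/cm^3


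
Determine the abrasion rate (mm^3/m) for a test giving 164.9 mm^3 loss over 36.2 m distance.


Rate = volume_loss / distance
= 164.9 / 36.2
= 4.555 mm^3/m

4.555 mm^3/m


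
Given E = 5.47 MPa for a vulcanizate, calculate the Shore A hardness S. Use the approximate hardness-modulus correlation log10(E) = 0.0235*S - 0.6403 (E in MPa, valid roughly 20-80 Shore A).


log10(E) = 0.0235*S - 0.6403  =>  S = (log10(E) + 0.6403) / 0.0235
log10(5.47) = 0.737987
S = (0.737987 + 0.6403) / 0.0235 = 1.378287 / 0.0235
S = 58.7

Shore A = 58.7


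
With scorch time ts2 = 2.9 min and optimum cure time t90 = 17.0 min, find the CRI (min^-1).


CRI = 100 / (t90 - ts2)
= 100 / (17.0 - 2.9)
= 100 / 14.1
= 7.09 min^-1

7.09 min^-1


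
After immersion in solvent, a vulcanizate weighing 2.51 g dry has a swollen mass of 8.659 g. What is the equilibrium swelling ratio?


Q = W_swollen / W_dry
Q = 8.659 / 2.51
Q = 3.45

Q = 3.45


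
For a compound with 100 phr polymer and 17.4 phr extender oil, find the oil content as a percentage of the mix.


Oil % = oil / (100 + oil) * 100
= 17.4 / (100 + 17.4) * 100
= 17.4 / 117.4 * 100
= 14.82%

14.82%


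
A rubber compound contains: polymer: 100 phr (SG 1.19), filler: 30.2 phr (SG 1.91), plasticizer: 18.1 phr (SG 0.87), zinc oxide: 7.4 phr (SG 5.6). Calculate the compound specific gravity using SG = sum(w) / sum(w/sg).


Sum of weights = 155.7
Volume contributions:
  polymer: 100/1.19 = 84.0336
  filler: 30.2/1.91 = 15.8115
  plasticizer: 18.1/0.87 = 20.8046
  zinc oxide: 7.4/5.6 = 1.3214
Sum of volumes = 121.9712
SG = 155.7 / 121.9712 = 1.277

SG = 1.277


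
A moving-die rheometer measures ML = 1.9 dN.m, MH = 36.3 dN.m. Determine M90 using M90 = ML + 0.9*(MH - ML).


M90 = ML + 0.9 * (MH - ML)
M90 = 1.9 + 0.9 * (36.3 - 1.9)
M90 = 1.9 + 0.9 * 34.4
M90 = 32.86 dN.m

32.86 dN.m


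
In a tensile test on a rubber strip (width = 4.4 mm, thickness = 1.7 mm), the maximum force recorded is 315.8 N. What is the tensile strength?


Area = width * thickness = 4.4 * 1.7 = 7.48 mm^2
TS = force / area = 315.8 / 7.48 = 42.22 MPa

42.22 MPa


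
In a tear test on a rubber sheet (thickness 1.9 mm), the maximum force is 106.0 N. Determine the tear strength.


Tear strength = force / thickness
= 106.0 / 1.9
= 55.79 N/mm

55.79 N/mm


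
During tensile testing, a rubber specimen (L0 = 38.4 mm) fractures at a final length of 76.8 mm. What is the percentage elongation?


Elongation = (Lf - L0) / L0 * 100
= (76.8 - 38.4) / 38.4 * 100
= 38.4 / 38.4 * 100
= 100.0%

100.0%


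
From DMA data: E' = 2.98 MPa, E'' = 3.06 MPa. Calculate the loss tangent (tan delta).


tan delta = E'' / E'
= 3.06 / 2.98
= 1.0268

tan delta = 1.0268


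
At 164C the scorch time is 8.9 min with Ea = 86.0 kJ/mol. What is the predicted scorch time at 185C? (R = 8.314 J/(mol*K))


Convert temperatures: T1 = 164 + 273.15 = 437.15 K, T2 = 185 + 273.15 = 458.15 K
ts2_new = 8.9 * exp(86000 / 8.314 * (1/458.15 - 1/437.15))
1/T2 - 1/T1 = -1.0485e-04
ts2_new = 3.01 min

3.01 min


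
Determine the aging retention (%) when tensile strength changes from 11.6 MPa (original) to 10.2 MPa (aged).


Retention = aged / original * 100
= 10.2 / 11.6 * 100
= 87.9%

87.9%


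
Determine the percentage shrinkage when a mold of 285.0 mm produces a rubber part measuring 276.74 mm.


Shrinkage = (mold - part) / mold * 100
= (285.0 - 276.74) / 285.0 * 100
= 8.26 / 285.0 * 100
= 2.9%

2.9%


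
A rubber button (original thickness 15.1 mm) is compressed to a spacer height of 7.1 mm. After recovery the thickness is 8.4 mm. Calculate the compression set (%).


CS = (t0 - recovered) / (t0 - ts) * 100
= (15.1 - 8.4) / (15.1 - 7.1) * 100
= 6.7 / 8.0 * 100
= 83.8%

83.8%


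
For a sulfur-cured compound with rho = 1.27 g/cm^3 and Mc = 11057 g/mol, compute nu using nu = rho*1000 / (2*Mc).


nu = rho * 1000 / (2 * Mc)
nu = 1.27 * 1000 / (2 * 11057)
nu = 1270.0 / 22114
nu = 0.0574 mol/L

0.0574 mol/L


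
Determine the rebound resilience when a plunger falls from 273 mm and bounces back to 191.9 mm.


Resilience = h_rebound / h_drop * 100
= 191.9 / 273 * 100
= 70.3%

70.3%


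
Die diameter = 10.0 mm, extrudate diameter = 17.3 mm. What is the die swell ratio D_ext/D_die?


Die swell ratio = D_extrudate / D_die
= 17.3 / 10.0
= 1.73

Die swell = 1.73


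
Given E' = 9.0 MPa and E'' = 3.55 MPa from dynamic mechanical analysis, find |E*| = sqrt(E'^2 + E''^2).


|E*| = sqrt(E'^2 + E''^2)
= sqrt(9.0^2 + 3.55^2)
= sqrt(81.0000 + 12.6025)
= 9.675 MPa

9.675 MPa


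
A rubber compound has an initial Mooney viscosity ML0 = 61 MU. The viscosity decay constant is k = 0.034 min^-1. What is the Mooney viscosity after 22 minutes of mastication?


ML = ML0 * exp(-k * t)
ML = 61 * exp(-0.034 * 22)
ML = 61 * 0.4733
ML = 28.87 MU

28.87 MU


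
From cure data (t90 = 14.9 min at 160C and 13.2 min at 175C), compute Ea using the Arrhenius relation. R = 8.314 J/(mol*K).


T1 = 433.15 K, T2 = 448.15 K
1/T1 - 1/T2 = 7.7273e-05
ln(t1/t2) = ln(14.9/13.2) = 0.1211
Ea = 8.314 * 0.1211 / 7.7273e-05 = 13034.1815 J/mol
Ea = 13.03 kJ/mol

13.03 kJ/mol


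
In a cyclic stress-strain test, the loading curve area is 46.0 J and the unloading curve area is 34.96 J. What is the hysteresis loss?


Hysteresis loss = loading - unloading
= 46.0 - 34.96
= 11.04 J

11.04 J


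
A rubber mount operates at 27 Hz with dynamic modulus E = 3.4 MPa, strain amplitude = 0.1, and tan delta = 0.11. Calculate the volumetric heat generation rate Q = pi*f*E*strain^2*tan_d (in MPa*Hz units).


Q = pi * f * E * strain^2 * tan_d
= pi * 27 * 3.4 * 0.1^2 * 0.11
= pi * 27 * 3.4 * 0.0100 * 0.11
= 0.3172

Q = 0.3172


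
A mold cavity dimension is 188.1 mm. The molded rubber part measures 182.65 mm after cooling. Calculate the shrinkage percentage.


Shrinkage = (mold - part) / mold * 100
= (188.1 - 182.65) / 188.1 * 100
= 5.45 / 188.1 * 100
= 2.9%

2.9%


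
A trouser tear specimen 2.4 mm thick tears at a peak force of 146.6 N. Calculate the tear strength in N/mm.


Tear strength = force / thickness
= 146.6 / 2.4
= 61.08 N/mm

61.08 N/mm


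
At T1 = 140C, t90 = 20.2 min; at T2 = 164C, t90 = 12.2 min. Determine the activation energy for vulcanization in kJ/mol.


T1 = 413.15 K, T2 = 437.15 K
1/T1 - 1/T2 = 1.3288e-04
ln(t1/t2) = ln(20.2/12.2) = 0.5042
Ea = 8.314 * 0.5042 / 1.3288e-04 = 31548.5964 J/mol
Ea = 31.55 kJ/mol

31.55 kJ/mol


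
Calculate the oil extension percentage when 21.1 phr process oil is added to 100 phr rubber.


Oil % = oil / (100 + oil) * 100
= 21.1 / (100 + 21.1) * 100
= 21.1 / 121.1 * 100
= 17.42%

17.42%


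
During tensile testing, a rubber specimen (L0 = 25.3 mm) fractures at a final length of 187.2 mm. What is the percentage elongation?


Elongation = (Lf - L0) / L0 * 100
= (187.2 - 25.3) / 25.3 * 100
= 161.9 / 25.3 * 100
= 639.9%

639.9%


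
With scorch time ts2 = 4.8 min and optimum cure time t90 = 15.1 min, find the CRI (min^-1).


CRI = 100 / (t90 - ts2)
= 100 / (15.1 - 4.8)
= 100 / 10.3
= 9.71 min^-1

9.71 min^-1


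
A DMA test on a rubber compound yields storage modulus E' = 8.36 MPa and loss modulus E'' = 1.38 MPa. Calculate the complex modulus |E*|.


|E*| = sqrt(E'^2 + E''^2)
= sqrt(8.36^2 + 1.38^2)
= sqrt(69.8896 + 1.9044)
= 8.473 MPa

8.473 MPa


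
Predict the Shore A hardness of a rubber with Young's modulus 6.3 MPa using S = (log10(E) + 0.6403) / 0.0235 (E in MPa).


log10(E) = 0.0235*S - 0.6403  =>  S = (log10(E) + 0.6403) / 0.0235
log10(6.3) = 0.799341
S = (0.799341 + 0.6403) / 0.0235 = 1.439641 / 0.0235
S = 61.3

Shore A = 61.3


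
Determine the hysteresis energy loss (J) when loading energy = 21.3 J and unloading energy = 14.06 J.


Hysteresis loss = loading - unloading
= 21.3 - 14.06
= 7.24 J

7.24 J


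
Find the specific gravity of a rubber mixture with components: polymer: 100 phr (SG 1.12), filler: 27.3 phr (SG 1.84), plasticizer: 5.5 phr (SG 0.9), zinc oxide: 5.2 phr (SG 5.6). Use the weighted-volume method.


Sum of weights = 138.0
Volume contributions:
  polymer: 100/1.12 = 89.2857
  filler: 27.3/1.84 = 14.8370
  plasticizer: 5.5/0.9 = 6.1111
  zinc oxide: 5.2/5.6 = 0.9286
Sum of volumes = 111.1624
SG = 138.0 / 111.1624 = 1.241

SG = 1.241


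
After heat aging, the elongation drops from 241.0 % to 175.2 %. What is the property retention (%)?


Retention = aged / original * 100
= 175.2 / 241.0 * 100
= 72.7%

72.7%


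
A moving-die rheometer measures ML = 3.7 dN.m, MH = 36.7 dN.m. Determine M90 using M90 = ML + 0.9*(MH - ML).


M90 = ML + 0.9 * (MH - ML)
M90 = 3.7 + 0.9 * (36.7 - 3.7)
M90 = 3.7 + 0.9 * 33.0
M90 = 33.4 dN.m

33.4 dN.m


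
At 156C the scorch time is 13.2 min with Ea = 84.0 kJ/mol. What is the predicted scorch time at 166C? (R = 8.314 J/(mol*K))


Convert temperatures: T1 = 156 + 273.15 = 429.15 K, T2 = 166 + 273.15 = 439.15 K
ts2_new = 13.2 * exp(84000 / 8.314 * (1/439.15 - 1/429.15))
1/T2 - 1/T1 = -5.3061e-05
ts2_new = 7.72 min

7.72 min


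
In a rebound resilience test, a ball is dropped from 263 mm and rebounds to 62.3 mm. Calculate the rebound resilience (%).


Resilience = h_rebound / h_drop * 100
= 62.3 / 263 * 100
= 23.7%

23.7%


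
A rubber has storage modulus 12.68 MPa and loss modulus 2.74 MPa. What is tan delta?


tan delta = E'' / E'
= 2.74 / 12.68
= 0.2161

tan delta = 0.2161


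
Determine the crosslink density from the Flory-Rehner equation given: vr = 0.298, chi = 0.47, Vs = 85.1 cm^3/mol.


ln(1 - vr) = ln(1 - 0.298) = -0.3538
Numerator = -((-0.3538) + 0.298 + 0.47 * 0.298^2) = 0.0141
Denominator = 85.1 * (0.298^(1/3) - 0.298/2) = 44.1620
nu = 0.0141 / 44.1620 = 3.1892e-04 mol/cm^3

3.1892e-04 mol/cm^3


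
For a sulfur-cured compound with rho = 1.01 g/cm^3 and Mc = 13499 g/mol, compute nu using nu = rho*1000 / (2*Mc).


nu = rho * 1000 / (2 * Mc)
nu = 1.01 * 1000 / (2 * 13499)
nu = 1010.0 / 26998
nu = 0.0374 mol/L

0.0374 mol/L


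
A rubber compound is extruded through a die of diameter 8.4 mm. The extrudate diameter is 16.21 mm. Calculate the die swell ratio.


Die swell ratio = D_extrudate / D_die
= 16.21 / 8.4
= 1.93

Die swell = 1.93


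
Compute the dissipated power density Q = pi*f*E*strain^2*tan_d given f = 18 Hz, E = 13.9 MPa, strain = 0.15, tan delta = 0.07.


Q = pi * f * E * strain^2 * tan_d
= pi * 18 * 13.9 * 0.15^2 * 0.07
= pi * 18 * 13.9 * 0.0225 * 0.07
= 1.2380

Q = 1.2380


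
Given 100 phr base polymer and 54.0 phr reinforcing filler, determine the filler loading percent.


Filler % = filler / (rubber + filler) * 100
= 54.0 / (100 + 54.0) * 100
= 54.0 / 154.0 * 100
= 35.06%

35.06%


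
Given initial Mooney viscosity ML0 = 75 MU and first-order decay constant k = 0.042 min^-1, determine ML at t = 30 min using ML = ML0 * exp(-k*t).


ML = ML0 * exp(-k * t)
ML = 75 * exp(-0.042 * 30)
ML = 75 * 0.2837
ML = 21.27 MU

21.27 MU


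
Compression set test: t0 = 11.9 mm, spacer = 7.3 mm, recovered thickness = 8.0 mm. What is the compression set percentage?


CS = (t0 - recovered) / (t0 - ts) * 100
= (11.9 - 8.0) / (11.9 - 7.3) * 100
= 3.9 / 4.6 * 100
= 84.8%

84.8%


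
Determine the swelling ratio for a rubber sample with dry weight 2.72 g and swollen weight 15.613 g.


Q = W_swollen / W_dry
Q = 15.613 / 2.72
Q = 5.74

Q = 5.74


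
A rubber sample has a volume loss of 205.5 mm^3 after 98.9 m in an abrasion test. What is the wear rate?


Rate = volume_loss / distance
= 205.5 / 98.9
= 2.078 mm^3/m

2.078 mm^3/m


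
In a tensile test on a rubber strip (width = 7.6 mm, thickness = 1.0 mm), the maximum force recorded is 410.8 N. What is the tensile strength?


Area = width * thickness = 7.6 * 1.0 = 7.6 mm^2
TS = force / area = 410.8 / 7.6 = 54.05 MPa

54.05 MPa


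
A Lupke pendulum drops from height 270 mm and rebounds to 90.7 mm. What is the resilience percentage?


Resilience = h_rebound / h_drop * 100
= 90.7 / 270 * 100
= 33.6%

33.6%


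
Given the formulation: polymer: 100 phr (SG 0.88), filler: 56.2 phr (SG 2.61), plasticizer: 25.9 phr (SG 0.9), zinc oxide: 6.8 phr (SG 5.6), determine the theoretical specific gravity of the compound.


Sum of weights = 188.9
Volume contributions:
  polymer: 100/0.88 = 113.6364
  filler: 56.2/2.61 = 21.5326
  plasticizer: 25.9/0.9 = 28.7778
  zinc oxide: 6.8/5.6 = 1.2143
Sum of volumes = 165.1610
SG = 188.9 / 165.1610 = 1.144

SG = 1.144


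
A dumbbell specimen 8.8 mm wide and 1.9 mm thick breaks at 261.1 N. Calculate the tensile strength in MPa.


Area = width * thickness = 8.8 * 1.9 = 16.72 mm^2
TS = force / area = 261.1 / 16.72 = 15.62 MPa

15.62 MPa


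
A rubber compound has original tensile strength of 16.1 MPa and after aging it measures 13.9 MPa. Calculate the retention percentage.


Retention = aged / original * 100
= 13.9 / 16.1 * 100
= 86.3%

86.3%


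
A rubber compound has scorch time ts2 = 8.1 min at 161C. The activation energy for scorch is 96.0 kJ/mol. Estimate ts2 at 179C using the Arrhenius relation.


Convert temperatures: T1 = 161 + 273.15 = 434.15 K, T2 = 179 + 273.15 = 452.15 K
ts2_new = 8.1 * exp(96000 / 8.314 * (1/452.15 - 1/434.15))
1/T2 - 1/T1 = -9.1696e-05
ts2_new = 2.81 min

2.81 min


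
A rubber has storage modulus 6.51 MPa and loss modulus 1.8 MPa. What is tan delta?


tan delta = E'' / E'
= 1.8 / 6.51
= 0.2765

tan delta = 0.2765


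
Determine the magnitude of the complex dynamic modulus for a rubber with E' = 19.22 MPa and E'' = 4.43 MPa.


|E*| = sqrt(E'^2 + E''^2)
= sqrt(19.22^2 + 4.43^2)
= sqrt(369.4084 + 19.6249)
= 19.724 MPa

19.724 MPa


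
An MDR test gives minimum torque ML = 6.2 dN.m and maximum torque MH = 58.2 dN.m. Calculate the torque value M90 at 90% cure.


M90 = ML + 0.9 * (MH - ML)
M90 = 6.2 + 0.9 * (58.2 - 6.2)
M90 = 6.2 + 0.9 * 52.0
M90 = 53.0 dN.m

53.0 dN.m


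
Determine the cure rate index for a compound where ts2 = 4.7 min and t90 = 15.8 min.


CRI = 100 / (t90 - ts2)
= 100 / (15.8 - 4.7)
= 100 / 11.1
= 9.01 min^-1

9.01 min^-1


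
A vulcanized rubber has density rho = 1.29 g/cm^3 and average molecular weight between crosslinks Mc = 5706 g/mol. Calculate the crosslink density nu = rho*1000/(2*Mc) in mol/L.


nu = rho * 1000 / (2 * Mc)
nu = 1.29 * 1000 / (2 * 5706)
nu = 1290.0 / 11412
nu = 0.1130 mol/L

0.1130 mol/L


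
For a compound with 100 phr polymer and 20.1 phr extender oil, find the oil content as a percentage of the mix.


Oil % = oil / (100 + oil) * 100
= 20.1 / (100 + 20.1) * 100
= 20.1 / 120.1 * 100
= 16.74%

16.74%


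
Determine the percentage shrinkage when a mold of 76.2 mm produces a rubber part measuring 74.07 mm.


Shrinkage = (mold - part) / mold * 100
= (76.2 - 74.07) / 76.2 * 100
= 2.13 / 76.2 * 100
= 2.8%

2.8%


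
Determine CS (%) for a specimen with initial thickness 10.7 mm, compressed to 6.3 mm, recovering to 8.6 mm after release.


CS = (t0 - recovered) / (t0 - ts) * 100
= (10.7 - 8.6) / (10.7 - 6.3) * 100
= 2.1 / 4.4 * 100
= 47.7%

47.7%


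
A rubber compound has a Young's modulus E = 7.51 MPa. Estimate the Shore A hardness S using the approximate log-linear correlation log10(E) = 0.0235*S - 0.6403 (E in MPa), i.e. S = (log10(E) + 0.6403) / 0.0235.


log10(E) = 0.0235*S - 0.6403  =>  S = (log10(E) + 0.6403) / 0.0235
log10(7.51) = 0.875640
S = (0.875640 + 0.6403) / 0.0235 = 1.515940 / 0.0235
S = 64.5

Shore A = 64.5


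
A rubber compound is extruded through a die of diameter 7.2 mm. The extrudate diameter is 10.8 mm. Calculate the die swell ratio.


Die swell ratio = D_extrudate / D_die
= 10.8 / 7.2
= 1.5

Die swell = 1.5


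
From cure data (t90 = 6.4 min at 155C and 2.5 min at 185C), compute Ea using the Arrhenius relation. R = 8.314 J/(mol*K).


T1 = 428.15 K, T2 = 458.15 K
1/T1 - 1/T2 = 1.5294e-04
ln(t1/t2) = ln(6.4/2.5) = 0.9400
Ea = 8.314 * 0.9400 / 1.5294e-04 = 51100.3191 J/mol
Ea = 51.1 kJ/mol

51.1 kJ/mol


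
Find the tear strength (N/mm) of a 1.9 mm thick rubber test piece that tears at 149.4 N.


Tear strength = force / thickness
= 149.4 / 1.9
= 78.63 N/mm

78.63 N/mm


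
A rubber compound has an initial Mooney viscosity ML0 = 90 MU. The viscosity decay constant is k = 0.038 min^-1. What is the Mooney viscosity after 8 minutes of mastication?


ML = ML0 * exp(-k * t)
ML = 90 * exp(-0.038 * 8)
ML = 90 * 0.7379
ML = 66.41 MU

66.41 MU


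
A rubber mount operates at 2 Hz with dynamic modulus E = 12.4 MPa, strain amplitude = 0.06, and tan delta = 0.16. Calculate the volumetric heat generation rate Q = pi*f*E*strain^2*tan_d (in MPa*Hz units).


Q = pi * f * E * strain^2 * tan_d
= pi * 2 * 12.4 * 0.06^2 * 0.16
= pi * 2 * 12.4 * 0.0036 * 0.16
= 0.0449

Q = 0.0449


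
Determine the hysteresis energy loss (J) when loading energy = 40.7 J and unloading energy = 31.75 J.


Hysteresis loss = loading - unloading
= 40.7 - 31.75
= 8.95 J

8.95 J


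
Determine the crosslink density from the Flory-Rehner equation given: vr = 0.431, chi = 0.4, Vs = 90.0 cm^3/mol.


ln(1 - vr) = ln(1 - 0.431) = -0.5639
Numerator = -((-0.5639) + 0.431 + 0.4 * 0.431^2) = 0.0586
Denominator = 90.0 * (0.431^(1/3) - 0.431/2) = 48.5882
nu = 0.0586 / 48.5882 = 0.0012 mol/cm^3

0.0012 mol/cm^3


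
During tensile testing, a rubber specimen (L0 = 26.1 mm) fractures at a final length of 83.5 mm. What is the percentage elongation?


Elongation = (Lf - L0) / L0 * 100
= (83.5 - 26.1) / 26.1 * 100
= 57.4 / 26.1 * 100
= 219.9%

219.9%


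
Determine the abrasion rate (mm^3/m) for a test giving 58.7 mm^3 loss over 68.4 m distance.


Rate = volume_loss / distance
= 58.7 / 68.4
= 0.858 mm^3/m

0.858 mm^3/m


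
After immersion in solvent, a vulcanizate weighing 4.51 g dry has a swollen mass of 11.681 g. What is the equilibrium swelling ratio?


Q = W_swollen / W_dry
Q = 11.681 / 4.51
Q = 2.59

Q = 2.59


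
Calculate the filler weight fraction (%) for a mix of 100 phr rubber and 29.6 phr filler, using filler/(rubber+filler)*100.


Filler % = filler / (rubber + filler) * 100
= 29.6 / (100 + 29.6) * 100
= 29.6 / 129.6 * 100
= 22.84%

22.84%


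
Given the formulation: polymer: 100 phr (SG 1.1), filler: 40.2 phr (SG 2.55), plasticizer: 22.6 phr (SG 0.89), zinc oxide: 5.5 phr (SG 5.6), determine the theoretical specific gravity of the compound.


Sum of weights = 168.3
Volume contributions:
  polymer: 100/1.1 = 90.9091
  filler: 40.2/2.55 = 15.7647
  plasticizer: 22.6/0.89 = 25.3933
  zinc oxide: 5.5/5.6 = 0.9821
Sum of volumes = 133.0492
SG = 168.3 / 133.0492 = 1.265

SG = 1.265
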